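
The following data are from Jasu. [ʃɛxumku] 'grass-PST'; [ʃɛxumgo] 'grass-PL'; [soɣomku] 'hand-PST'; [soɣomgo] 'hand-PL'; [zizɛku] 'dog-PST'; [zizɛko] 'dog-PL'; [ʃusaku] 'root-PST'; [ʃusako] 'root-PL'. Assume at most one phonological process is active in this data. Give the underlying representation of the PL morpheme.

The PL morpheme has two allomorphs, [-go] and [-ko].
By contrast the PST suffix keeps its initial [k] throughout — that segment must be underlying.
The PL suffix is therefore /-go/ underlyingly, with post-vocalic devoicing: voiced stops become voiceless after a vowel.

/-go/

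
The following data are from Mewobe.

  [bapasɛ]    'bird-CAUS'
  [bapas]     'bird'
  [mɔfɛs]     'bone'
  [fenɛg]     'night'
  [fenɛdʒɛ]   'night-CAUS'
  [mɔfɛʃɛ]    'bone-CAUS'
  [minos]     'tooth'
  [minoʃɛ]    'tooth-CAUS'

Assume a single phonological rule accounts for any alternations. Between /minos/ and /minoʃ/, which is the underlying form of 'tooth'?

/minoʃ/

'tooth' shows [s] ~ [ʃ] at the end of the stem ([minos] vs [minoʃɛ]).
Compare 'bird', with invariant [s] in [bapas] and [bapasɛ]: an analysis with underlying /s/ and a rule producing [ʃ] before the CAUS suffix would wrongly predict alternation here too.
So /ʃ/ is underlying, and a rule of depalatalization — palato-alveolar /dʒ/ and /ʃ/ become [g] and [s] when no front vowel follows — gives [s].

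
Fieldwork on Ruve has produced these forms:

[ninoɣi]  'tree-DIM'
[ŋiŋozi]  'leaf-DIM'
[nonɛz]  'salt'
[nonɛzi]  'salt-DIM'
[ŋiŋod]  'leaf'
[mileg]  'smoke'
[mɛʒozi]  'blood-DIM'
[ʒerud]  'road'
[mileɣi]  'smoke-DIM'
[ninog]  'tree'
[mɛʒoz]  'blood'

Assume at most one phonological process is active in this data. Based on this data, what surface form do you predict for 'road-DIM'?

[ʒeruzi]

The root 'leaf' surfaces as [ŋiŋozi] and [ŋiŋod], with a stem-final [z] ~ [d] alternation.
But 'blood' keeps [z] in both environments ([mɛʒozi], [mɛʒoz]), so there is no rule changing /z/ to [d] in isolation.
So /d/ is underlying, and a rule of intervocalic spirantization — voiced stops become fricatives between vowels — gives [z].
From [ʒerud] the stem 'road' is /ʒerud/; between vowels this yields [ʒeruzi].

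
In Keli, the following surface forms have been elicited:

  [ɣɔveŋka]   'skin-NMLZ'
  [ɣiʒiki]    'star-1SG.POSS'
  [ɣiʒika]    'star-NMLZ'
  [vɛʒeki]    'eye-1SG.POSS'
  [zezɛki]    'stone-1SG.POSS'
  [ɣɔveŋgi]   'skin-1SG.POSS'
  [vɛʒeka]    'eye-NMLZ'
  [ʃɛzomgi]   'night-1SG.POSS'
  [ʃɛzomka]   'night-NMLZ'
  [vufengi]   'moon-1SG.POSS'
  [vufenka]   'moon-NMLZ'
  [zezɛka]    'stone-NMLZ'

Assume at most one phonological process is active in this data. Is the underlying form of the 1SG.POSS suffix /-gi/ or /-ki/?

The 1SG.POSS morpheme has two allomorphs, [-gi] and [-ki].
By contrast the NMLZ suffix keeps its initial [k] throughout — that segment must be underlying.
So the underlying form is /-gi/, and voiced stops become voiceless after a vowel.

/-gi/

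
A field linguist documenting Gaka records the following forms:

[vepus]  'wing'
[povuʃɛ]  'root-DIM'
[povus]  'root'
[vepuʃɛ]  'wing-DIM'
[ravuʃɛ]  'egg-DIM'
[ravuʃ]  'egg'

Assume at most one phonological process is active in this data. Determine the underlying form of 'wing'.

/vepus/

The root 'wing' surfaces as [vepus] and [vepuʃɛ], with a stem-final [s] ~ [ʃ] alternation.
But 'egg' keeps [ʃ] in both environments ([ravuʃ], [ravuʃɛ]), so there is no rule changing /ʃ/ to [s] in isolation.
So /s/ is underlying, and a rule of palatalization before a front vowel — /s/ becomes palato-alveolar [ʃ] before a front vowel — gives [ʃ].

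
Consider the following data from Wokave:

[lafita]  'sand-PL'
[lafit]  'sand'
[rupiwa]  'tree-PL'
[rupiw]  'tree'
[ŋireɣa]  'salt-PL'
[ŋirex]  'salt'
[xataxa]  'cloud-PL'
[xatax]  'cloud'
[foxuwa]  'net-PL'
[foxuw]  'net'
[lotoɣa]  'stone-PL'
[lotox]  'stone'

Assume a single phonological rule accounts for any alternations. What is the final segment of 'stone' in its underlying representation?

/ɣ/

The stem for 'stone' ends in [ɣ] in [lotoɣa] but [x] in [lotox].
If /x/ were underlying and a rule turned it into [ɣ] before the PL suffix, 'cloud' would also alternate; but it has [x] in both [xataxa] and [xatax].
Therefore /ɣ/ is basic and [x] is derived by word-final obstruent devoicing (voiced obstruents become voiceless word-finally).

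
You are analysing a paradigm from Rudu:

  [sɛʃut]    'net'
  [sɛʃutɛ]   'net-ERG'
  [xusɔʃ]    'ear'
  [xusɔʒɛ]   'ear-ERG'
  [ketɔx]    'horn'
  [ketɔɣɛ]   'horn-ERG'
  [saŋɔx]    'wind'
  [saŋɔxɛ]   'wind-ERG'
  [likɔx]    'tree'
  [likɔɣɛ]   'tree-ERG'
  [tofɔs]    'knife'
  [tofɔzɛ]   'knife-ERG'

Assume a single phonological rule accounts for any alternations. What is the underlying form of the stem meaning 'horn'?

The stem for 'horn' ends in [x] in [ketɔx] but [ɣ] in [ketɔɣɛ].
If /x/ were underlying and a rule turned it into [ɣ] before the ERG suffix, 'wind' would also alternate; but it has [x] in both [saŋɔx] and [saŋɔxɛ].
The alternation reflects word-final obstruent devoicing: voiced obstruents become voiceless word-finally. /ɣ/ is underlying.
The underlying form of 'horn' is therefore /ketɔɣ/.

/ketɔɣ/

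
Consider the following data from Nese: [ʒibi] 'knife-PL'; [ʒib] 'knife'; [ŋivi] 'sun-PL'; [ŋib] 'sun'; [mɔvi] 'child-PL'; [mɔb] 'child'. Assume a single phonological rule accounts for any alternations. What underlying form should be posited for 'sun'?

/ŋiv/

The root 'sun' surfaces as [ŋivi] and [ŋib], with a stem-final [v] ~ [b] alternation.
If /b/ were underlying and a rule turned it into [v] before the PL suffix, 'knife' would also alternate; but it has [b] in both [ʒibi] and [ʒib].
The alternation reflects word-final hardening: voiced fricatives become stops word-finally. /v/ is underlying.
So 'sun' = /ŋiv/.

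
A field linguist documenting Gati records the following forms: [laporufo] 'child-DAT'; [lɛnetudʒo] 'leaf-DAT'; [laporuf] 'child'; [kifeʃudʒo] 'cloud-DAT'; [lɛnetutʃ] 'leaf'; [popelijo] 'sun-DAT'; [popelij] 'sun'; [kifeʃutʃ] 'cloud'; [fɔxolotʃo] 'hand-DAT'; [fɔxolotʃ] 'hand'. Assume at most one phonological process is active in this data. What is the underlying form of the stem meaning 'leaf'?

/lɛnetudʒ/

The root 'leaf' surfaces as [lɛnetudʒo] and [lɛnetutʃ], with a stem-final [dʒ] ~ [tʃ] alternation.
The stem 'hand' ([fɔxolotʃo], [fɔxolotʃ]) shows [tʃ] unchanged in both environments, so [tʃ] cannot be basic with [dʒ] derived before the DAT suffix.
The alternation reflects word-final obstruent devoicing: voiced obstruents become voiceless word-finally. /dʒ/ is underlying.
So 'leaf' = /lɛnetudʒ/.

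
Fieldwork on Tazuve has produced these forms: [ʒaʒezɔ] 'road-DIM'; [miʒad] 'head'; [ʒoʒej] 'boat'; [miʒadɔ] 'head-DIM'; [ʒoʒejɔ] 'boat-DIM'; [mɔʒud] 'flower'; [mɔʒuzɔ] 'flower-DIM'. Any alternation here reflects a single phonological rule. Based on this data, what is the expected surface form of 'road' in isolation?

In [mɔʒud] and [mɔʒuzɔ] the final segment of 'flower' alternates: [d] ~ [z].
Compare 'head', with invariant [d] in [miʒad] and [miʒadɔ]: an analysis with underlying /d/ and a rule producing [z] before the DIM suffix would wrongly predict alternation here too.
The underlying segment must be /z/; voiced fricatives become stops word-finally, yielding [d] there.
From [ʒaʒezɔ] the stem 'road' is /ʒaʒez/; word-finally this yields [ʒaʒed].

[ʒaʒed]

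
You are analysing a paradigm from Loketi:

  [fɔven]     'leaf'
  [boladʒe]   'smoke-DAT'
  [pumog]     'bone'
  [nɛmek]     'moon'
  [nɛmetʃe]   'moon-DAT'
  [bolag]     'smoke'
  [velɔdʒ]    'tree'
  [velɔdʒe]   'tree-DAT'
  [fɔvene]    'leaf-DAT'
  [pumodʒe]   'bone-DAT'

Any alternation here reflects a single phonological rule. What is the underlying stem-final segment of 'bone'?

/g/

'bone' shows [g] ~ [dʒ] at the end of the stem ([pumog] vs [pumodʒe]).
If /dʒ/ were underlying and a rule turned it into [g] in isolation, 'tree' would also alternate; but it has [dʒ] in both [velɔdʒ] and [velɔdʒe].
The underlying segment must be /g/; /k/ and /g/ become palato-alveolar [tʃ] and [dʒ] before a front vowel, yielding [dʒ] there.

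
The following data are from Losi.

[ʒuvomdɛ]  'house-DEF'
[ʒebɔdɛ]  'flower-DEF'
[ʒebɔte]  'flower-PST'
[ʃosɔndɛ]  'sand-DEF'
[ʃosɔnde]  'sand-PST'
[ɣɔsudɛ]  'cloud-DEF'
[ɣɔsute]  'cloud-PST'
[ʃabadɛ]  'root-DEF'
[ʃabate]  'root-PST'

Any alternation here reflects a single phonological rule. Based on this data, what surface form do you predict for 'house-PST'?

The PST morpheme has two allomorphs, [-de] and [-te].
The DEF suffix, which begins with [d], is invariant after every stem; so [d] is not altered by any rule here.
The PST suffix is therefore /-te/ underlyingly, with post-nasal voicing: voiceless stops become voiced after a nasal.
After 'house', which ends in a nasal, the suffix surfaces as [-de], giving [ʒuvomde].

[ʒuvomde]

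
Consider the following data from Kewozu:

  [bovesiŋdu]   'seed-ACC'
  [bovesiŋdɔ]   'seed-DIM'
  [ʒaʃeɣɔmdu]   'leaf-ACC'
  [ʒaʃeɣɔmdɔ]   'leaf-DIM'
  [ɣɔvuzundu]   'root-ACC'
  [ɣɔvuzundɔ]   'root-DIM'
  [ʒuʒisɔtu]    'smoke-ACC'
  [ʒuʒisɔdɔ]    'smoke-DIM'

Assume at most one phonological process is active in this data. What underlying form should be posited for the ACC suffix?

/-tu/

The ACC morpheme has two allomorphs, [-du] and [-tu].
By contrast the DIM suffix keeps its initial [d] throughout — that segment must be underlying.
So the underlying form is /-tu/, and voiceless stops become voiced after a nasal.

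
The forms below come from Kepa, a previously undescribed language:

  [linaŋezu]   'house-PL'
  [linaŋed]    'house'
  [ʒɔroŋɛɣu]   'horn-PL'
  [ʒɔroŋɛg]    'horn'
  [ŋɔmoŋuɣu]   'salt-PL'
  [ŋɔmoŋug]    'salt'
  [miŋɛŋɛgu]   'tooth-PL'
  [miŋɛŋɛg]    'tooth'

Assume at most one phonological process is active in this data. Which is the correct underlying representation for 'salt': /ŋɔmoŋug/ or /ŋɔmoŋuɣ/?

In [ŋɔmoŋuɣu] and [ŋɔmoŋug] the final segment of 'salt' alternates: [ɣ] ~ [g].
If /g/ were underlying and a rule turned it into [ɣ] before the PL suffix, 'tooth' would also alternate; but it has [g] in both [miŋɛŋɛgu] and [miŋɛŋɛg].
Therefore /ɣ/ is basic and [g] is derived by word-final hardening (voiced fricatives become stops word-finally).

/ŋɔmoŋuɣ/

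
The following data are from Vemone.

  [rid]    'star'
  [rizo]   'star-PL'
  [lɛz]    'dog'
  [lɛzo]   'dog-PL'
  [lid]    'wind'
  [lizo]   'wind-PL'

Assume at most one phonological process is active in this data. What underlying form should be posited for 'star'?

'star' shows [d] ~ [z] at the end of the stem ([rid] vs [rizo]).
If /z/ were underlying and a rule turned it into [d] in isolation, 'dog' would also alternate; but it has [z] in both [lɛz] and [lɛzo].
So /d/ is underlying, and a rule of intervocalic spirantization — voiced stops become fricatives between vowels — gives [z].

/rid/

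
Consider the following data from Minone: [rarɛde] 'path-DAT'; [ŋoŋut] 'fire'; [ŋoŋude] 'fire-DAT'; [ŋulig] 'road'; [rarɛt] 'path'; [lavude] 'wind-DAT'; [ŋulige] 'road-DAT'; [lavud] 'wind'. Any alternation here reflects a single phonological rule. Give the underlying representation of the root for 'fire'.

/ŋoŋut/

The root 'fire' surfaces as [ŋoŋut] and [ŋoŋude], with a stem-final [t] ~ [d] alternation.
But 'wind' keeps [d] in both environments ([lavud], [lavude]), so there is no rule changing /d/ to [t] in isolation.
Therefore /t/ is basic and [d] is derived by intervocalic voicing (voiceless stops become voiced between vowels).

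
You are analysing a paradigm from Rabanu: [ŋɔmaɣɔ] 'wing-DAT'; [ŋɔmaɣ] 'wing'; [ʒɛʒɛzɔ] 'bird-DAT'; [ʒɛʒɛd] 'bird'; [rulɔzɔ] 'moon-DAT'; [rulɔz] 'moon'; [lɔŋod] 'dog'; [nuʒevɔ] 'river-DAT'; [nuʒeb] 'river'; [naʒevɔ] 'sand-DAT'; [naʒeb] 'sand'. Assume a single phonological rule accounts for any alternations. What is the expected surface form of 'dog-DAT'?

[lɔŋozɔ]

'bird' shows [z] ~ [d] at the end of the stem ([ʒɛʒɛzɔ] vs [ʒɛʒɛd]).
If /z/ were underlying and a rule turned it into [d] in isolation, 'moon' would also alternate; but it has [z] in both [rulɔzɔ] and [rulɔz].
The underlying segment must be /d/; voiced stops become fricatives between vowels, yielding [z] there.
From [lɔŋod] the stem 'dog' is /lɔŋod/; between vowels this yields [lɔŋozɔ].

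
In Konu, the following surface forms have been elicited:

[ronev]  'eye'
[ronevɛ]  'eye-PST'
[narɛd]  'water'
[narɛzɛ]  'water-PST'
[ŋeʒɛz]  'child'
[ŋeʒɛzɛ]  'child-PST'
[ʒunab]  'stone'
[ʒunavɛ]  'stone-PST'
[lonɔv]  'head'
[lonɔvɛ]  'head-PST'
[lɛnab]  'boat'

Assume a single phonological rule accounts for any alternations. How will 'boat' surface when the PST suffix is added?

[lɛnavɛ]

The stem for 'stone' ends in [b] in [ʒunab] but [v] in [ʒunavɛ].
If /v/ were underlying and a rule turned it into [b] in isolation, 'eye' would also alternate; but it has [v] in both [ronev] and [ronevɛ].
The underlying segment must be /b/; voiced stops become fricatives between vowels, yielding [v] there.
The one attested form of 'boat', [lɛnab], shows underlying /lɛnab/. Applying the same rule between vowels gives [lɛnavɛ].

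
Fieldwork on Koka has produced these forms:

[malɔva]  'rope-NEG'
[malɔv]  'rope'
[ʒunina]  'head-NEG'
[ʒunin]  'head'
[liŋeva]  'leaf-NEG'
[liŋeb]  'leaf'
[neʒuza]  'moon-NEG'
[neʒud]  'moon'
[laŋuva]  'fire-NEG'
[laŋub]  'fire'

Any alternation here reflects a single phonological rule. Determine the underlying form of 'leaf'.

In [liŋeva] and [liŋeb] the final segment of 'leaf' alternates: [v] ~ [b].
But 'rope' keeps [v] in both environments ([malɔva], [malɔv]), so there is no rule changing /v/ to [b] in isolation.
The alternation reflects intervocalic spirantization: voiced stops become fricatives between vowels. /b/ is underlying.
The underlying form of 'leaf' is therefore /liŋeb/.

/liŋeb/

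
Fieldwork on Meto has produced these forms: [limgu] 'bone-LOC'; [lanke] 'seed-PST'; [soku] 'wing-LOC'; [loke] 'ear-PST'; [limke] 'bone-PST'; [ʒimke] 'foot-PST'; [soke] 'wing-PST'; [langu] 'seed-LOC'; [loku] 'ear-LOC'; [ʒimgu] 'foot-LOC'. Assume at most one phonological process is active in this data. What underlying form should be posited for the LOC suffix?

/-gu/

The LOC suffix surfaces as [-gu] and [-ku], depending on the final segment of the stem.
The PST suffix, which begins with [k], is invariant after every stem; so [k] is not altered by any rule here.
So the underlying form is /-gu/, and voiced stops become voiceless after a vowel.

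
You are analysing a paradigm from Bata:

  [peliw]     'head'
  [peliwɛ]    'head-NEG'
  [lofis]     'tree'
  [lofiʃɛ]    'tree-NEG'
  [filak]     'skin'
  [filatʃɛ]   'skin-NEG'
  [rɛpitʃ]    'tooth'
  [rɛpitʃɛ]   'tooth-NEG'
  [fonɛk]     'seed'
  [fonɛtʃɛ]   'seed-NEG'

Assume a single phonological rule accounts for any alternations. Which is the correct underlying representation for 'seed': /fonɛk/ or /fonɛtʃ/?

The root 'seed' surfaces as [fonɛk] and [fonɛtʃɛ], with a stem-final [k] ~ [tʃ] alternation.
If /tʃ/ were underlying and a rule turned it into [k] in isolation, 'tooth' would also alternate; but it has [tʃ] in both [rɛpitʃ] and [rɛpitʃɛ].
So /k/ is underlying, and a rule of palatalization before a front vowel — /k/ and /s/ become palato-alveolar [tʃ] and [ʃ] before a front vowel — gives [tʃ].

/fonɛk/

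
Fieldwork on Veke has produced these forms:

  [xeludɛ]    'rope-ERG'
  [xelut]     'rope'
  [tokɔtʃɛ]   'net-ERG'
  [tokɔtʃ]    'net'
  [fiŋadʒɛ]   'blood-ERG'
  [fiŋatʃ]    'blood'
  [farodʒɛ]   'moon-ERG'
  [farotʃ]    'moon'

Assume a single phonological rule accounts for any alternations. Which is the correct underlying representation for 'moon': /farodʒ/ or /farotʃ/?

/farodʒ/

The stem for 'moon' ends in [dʒ] in [farodʒɛ] but [tʃ] in [farotʃ].
Compare 'net', with invariant [tʃ] in [tokɔtʃɛ] and [tokɔtʃ]: an analysis with underlying /tʃ/ and a rule producing [dʒ] before the ERG suffix would wrongly predict alternation here too.
So /dʒ/ is underlying, and a rule of word-final obstruent devoicing — voiced obstruents become voiceless word-finally — gives [tʃ].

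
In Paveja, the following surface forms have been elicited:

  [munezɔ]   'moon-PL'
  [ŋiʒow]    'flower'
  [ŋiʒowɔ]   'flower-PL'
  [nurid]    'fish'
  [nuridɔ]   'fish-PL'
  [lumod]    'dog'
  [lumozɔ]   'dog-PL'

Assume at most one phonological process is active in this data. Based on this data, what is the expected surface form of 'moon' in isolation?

[muned]

In [lumod] and [lumozɔ] the final segment of 'dog' alternates: [d] ~ [z].
If /d/ were underlying and a rule turned it into [z] before the PL suffix, 'fish' would also alternate; but it has [d] in both [nurid] and [nuridɔ].
So /z/ is underlying, and a rule of word-final hardening — voiced fricatives become stops word-finally — gives [d].
From [munezɔ] the stem 'moon' is /munez/; word-finally this yields [muned].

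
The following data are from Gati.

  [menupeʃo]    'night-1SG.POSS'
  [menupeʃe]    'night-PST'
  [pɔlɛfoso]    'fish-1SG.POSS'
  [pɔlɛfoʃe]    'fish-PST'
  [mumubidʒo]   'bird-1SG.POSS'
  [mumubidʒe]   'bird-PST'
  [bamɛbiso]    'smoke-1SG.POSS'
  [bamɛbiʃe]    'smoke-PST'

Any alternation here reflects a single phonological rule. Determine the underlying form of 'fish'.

/pɔlɛfos/

'fish' shows [s] ~ [ʃ] at the end of the stem ([pɔlɛfoso] vs [pɔlɛfoʃe]).
If /ʃ/ were underlying and a rule turned it into [s] before the 1SG.POSS suffix, 'night' would also alternate; but it has [ʃ] in both [menupeʃo] and [menupeʃe].
The alternation reflects palatalization before a front vowel: /s/ becomes palato-alveolar [ʃ] before a front vowel. /s/ is underlying.
The underlying form of 'fish' is therefore /pɔlɛfos/.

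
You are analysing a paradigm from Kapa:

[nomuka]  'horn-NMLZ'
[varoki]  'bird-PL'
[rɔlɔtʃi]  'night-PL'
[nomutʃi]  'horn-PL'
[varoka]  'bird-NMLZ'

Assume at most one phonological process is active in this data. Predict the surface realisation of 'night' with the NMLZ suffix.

[rɔlɔka]

The root 'horn' surfaces as [nomuka] and [nomutʃi], with a stem-final [k] ~ [tʃ] alternation.
If /k/ were underlying and a rule turned it into [tʃ] before the PL suffix, 'bird' would also alternate; but it has [k] in both [varoka] and [varoki].
So /tʃ/ is underlying, and a rule of depalatalization — palato-alveolar /tʃ/ becomes [k] when no front vowel follows — gives [k].
From [rɔlɔtʃi] the stem 'night' is /rɔlɔtʃ/; when no front vowel follows this yields [rɔlɔka].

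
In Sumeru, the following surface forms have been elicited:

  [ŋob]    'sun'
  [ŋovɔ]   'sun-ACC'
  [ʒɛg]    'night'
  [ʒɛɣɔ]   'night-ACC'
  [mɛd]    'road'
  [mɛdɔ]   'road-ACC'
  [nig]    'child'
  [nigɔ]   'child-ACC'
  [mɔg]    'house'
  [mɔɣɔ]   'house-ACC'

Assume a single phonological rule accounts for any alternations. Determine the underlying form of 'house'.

/mɔɣ/

The stem for 'house' ends in [g] in [mɔg] but [ɣ] in [mɔɣɔ].
If /g/ were underlying and a rule turned it into [ɣ] before the ACC suffix, 'child' would also alternate; but it has [g] in both [nig] and [nigɔ].
So /ɣ/ is underlying, and a rule of word-final hardening — voiced fricatives become stops word-finally — gives [g].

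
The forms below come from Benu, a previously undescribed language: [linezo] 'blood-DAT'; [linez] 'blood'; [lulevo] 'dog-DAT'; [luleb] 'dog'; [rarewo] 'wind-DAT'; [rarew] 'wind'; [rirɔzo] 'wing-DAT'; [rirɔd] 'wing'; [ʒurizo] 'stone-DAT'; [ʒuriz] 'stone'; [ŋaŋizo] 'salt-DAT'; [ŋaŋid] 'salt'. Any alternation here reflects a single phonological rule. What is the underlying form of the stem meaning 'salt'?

/ŋaŋid/

In [ŋaŋizo] and [ŋaŋid] the final segment of 'salt' alternates: [z] ~ [d].
If /z/ were underlying and a rule turned it into [d] in isolation, 'blood' would also alternate; but it has [z] in both [linezo] and [linez].
The alternation reflects intervocalic spirantization: voiced stops become fricatives between vowels. /d/ is underlying.
So 'salt' = /ŋaŋid/.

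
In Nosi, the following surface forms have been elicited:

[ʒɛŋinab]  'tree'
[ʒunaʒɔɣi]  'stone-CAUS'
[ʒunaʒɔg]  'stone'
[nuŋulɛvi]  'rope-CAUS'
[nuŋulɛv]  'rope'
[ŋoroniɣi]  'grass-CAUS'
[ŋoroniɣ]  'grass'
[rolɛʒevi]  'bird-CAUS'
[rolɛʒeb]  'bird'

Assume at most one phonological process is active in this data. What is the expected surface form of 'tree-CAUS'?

'bird' shows [v] ~ [b] at the end of the stem ([rolɛʒevi] vs [rolɛʒeb]).
Compare 'rope', with invariant [v] in [nuŋulɛvi] and [nuŋulɛv]: an analysis with underlying /v/ and a rule producing [b] in isolation would wrongly predict alternation here too.
So /b/ is underlying, and a rule of intervocalic spirantization — voiced stops become fricatives between vowels — gives [v].
The one attested form of 'tree', [ʒɛŋinab], shows underlying /ʒɛŋinab/. Applying the same rule between vowels gives [ʒɛŋinavi].

[ʒɛŋinavi]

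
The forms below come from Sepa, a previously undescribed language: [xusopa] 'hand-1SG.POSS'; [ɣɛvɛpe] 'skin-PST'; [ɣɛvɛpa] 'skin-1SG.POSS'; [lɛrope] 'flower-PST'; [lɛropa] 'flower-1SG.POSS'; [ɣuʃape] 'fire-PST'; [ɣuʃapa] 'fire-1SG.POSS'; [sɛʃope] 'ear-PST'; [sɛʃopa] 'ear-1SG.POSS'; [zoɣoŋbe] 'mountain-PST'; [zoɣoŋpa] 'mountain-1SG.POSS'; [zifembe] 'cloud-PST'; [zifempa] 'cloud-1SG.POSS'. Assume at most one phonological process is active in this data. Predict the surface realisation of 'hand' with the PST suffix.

[xusope]

The PST morpheme has two allomorphs, [-be] and [-pe].
The 1SG.POSS suffix, which begins with [p], is invariant after every stem; so [p] is not altered by any rule here.
So the underlying form is /-be/, and voiced stops become voiceless after a vowel.
After 'hand', which ends in a vowel, the suffix surfaces as [-pe], giving [xusope].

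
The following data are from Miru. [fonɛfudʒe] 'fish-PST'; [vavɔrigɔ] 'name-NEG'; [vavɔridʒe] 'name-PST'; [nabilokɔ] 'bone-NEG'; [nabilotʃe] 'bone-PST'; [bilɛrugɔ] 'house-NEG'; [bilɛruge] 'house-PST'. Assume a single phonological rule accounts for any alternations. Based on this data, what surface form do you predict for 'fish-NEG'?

In [vavɔrigɔ] and [vavɔridʒe] the final segment of 'name' alternates: [g] ~ [dʒ].
But 'house' keeps [g] in both environments ([bilɛrugɔ], [bilɛruge]), so there is no rule changing /g/ to [dʒ] before the PST suffix.
So /dʒ/ is underlying, and a rule of depalatalization — palato-alveolar /tʃ/ and /dʒ/ become [k] and [g] when no front vowel follows — gives [g].
The one attested form of 'fish', [fonɛfudʒe], shows underlying /fonɛfudʒ/. Applying the same rule when no front vowel follows gives [fonɛfugɔ].

[fonɛfugɔ]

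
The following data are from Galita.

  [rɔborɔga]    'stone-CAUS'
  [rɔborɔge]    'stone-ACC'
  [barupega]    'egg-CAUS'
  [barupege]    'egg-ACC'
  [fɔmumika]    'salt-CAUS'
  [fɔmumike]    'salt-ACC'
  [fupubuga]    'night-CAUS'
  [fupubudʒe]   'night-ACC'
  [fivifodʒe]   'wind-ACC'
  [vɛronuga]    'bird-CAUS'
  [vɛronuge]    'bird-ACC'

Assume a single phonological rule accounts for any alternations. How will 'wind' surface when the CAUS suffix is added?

[fivifoga]

The stem for 'night' ends in [g] in [fupubuga] but [dʒ] in [fupubudʒe].
Compare 'egg', with invariant [g] in [barupega] and [barupege]: an analysis with underlying /g/ and a rule producing [dʒ] before the ACC suffix would wrongly predict alternation here too.
The alternation reflects depalatalization: palato-alveolar /dʒ/ becomes [g] when no front vowel follows. /dʒ/ is underlying.
From [fivifodʒe] the stem 'wind' is /fivifodʒ/; when no front vowel follows this yields [fivifoga].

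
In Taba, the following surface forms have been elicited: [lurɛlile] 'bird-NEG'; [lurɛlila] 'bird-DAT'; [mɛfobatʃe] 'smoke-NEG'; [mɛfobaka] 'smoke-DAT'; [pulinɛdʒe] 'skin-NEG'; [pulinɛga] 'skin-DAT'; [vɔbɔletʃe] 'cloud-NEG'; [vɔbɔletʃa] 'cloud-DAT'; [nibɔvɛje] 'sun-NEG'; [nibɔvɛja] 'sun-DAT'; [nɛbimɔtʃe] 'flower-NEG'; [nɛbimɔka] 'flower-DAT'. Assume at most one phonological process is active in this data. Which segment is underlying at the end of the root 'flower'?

The stem for 'flower' ends in [tʃ] in [nɛbimɔtʃe] but [k] in [nɛbimɔka].
The stem 'cloud' ([vɔbɔletʃe], [vɔbɔletʃa]) shows [tʃ] unchanged in both environments, so [tʃ] cannot be basic with [k] derived before the DAT suffix.
Therefore /k/ is basic and [tʃ] is derived by palatalization before a front vowel (/k/ and /g/ become palato-alveolar [tʃ] and [dʒ] before a front vowel).

/k/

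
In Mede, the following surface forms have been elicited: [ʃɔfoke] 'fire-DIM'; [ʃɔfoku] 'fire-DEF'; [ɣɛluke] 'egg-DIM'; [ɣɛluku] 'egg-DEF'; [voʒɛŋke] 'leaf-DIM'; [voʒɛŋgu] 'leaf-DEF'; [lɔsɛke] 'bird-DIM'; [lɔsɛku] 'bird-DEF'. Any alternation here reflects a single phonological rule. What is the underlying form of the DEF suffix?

/-gu/

The DEF suffix surfaces as [-gu] and [-ku], depending on the final segment of the stem.
By contrast the DIM suffix keeps its initial [k] throughout — that segment must be underlying.
The DEF suffix is therefore /-gu/ underlyingly, with post-vocalic devoicing: voiced stops become voiceless after a vowel.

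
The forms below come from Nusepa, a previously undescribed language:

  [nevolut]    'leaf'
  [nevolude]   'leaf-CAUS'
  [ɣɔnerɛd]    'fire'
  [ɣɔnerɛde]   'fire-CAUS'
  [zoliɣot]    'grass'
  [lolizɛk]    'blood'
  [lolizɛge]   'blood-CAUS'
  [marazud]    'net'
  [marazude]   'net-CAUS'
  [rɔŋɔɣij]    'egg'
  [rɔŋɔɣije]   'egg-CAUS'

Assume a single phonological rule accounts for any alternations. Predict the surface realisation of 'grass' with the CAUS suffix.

[zoliɣode]

The root 'leaf' surfaces as [nevolut] and [nevolude], with a stem-final [t] ~ [d] alternation.
If /d/ were underlying and a rule turned it into [t] in isolation, 'fire' would also alternate; but it has [d] in both [ɣɔnerɛd] and [ɣɔnerɛde].
The underlying segment must be /t/; voiceless stops become voiced between vowels, yielding [d] there.
The one attested form of 'grass', [zoliɣot], shows underlying /zoliɣot/. Applying the same rule between vowels gives [zoliɣode].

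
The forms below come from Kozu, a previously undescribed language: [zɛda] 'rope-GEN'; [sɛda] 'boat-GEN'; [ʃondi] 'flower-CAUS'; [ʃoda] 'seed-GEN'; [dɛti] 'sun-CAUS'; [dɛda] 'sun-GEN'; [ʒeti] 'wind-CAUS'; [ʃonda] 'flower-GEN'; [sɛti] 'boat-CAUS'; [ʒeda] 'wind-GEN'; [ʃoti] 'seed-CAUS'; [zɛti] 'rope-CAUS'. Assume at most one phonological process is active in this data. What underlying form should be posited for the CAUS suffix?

/-ti/

The CAUS suffix surfaces as [-di] and [-ti], depending on the final segment of the stem.
The GEN suffix, which begins with [d], is invariant after every stem; so [d] is not altered by any rule here.
So the underlying form is /-ti/, and voiceless stops become voiced after a nasal.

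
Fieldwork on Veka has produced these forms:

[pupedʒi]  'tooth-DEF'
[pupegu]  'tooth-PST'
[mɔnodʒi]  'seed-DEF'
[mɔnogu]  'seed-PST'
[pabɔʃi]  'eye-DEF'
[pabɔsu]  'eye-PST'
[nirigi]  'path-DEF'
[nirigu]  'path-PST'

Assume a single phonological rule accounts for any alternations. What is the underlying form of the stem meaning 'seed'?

/mɔnodʒ/

'seed' shows [dʒ] ~ [g] at the end of the stem ([mɔnodʒi] vs [mɔnogu]).
But 'path' keeps [g] in both environments ([nirigi], [nirigu]), so there is no rule changing /g/ to [dʒ] before the DEF suffix.
So /dʒ/ is underlying, and a rule of depalatalization — palato-alveolar /dʒ/ and /ʃ/ become [g] and [s] when no front vowel follows — gives [g].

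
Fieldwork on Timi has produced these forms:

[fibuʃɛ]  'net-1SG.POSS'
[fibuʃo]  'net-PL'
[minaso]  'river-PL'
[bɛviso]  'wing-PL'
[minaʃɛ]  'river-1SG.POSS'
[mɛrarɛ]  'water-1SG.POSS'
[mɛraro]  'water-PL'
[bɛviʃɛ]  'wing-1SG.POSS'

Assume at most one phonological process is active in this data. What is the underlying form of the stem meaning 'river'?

The root 'river' surfaces as [minaso] and [minaʃɛ], with a stem-final [s] ~ [ʃ] alternation.
The stem 'net' ([fibuʃo], [fibuʃɛ]) shows [ʃ] unchanged in both environments, so [ʃ] cannot be basic with [s] derived before the PL suffix.
The underlying segment must be /s/; /s/ becomes palato-alveolar [ʃ] before a front vowel, yielding [ʃ] there.

/minas/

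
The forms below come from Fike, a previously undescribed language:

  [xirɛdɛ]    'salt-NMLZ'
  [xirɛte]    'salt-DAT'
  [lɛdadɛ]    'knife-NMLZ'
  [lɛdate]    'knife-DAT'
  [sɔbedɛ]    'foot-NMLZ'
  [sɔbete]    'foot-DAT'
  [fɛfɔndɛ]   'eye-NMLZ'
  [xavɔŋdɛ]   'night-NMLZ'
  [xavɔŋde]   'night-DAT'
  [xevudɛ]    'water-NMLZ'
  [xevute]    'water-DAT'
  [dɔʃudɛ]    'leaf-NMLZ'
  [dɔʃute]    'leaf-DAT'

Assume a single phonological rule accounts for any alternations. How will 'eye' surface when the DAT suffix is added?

The DAT suffix surfaces as [-de] and [-te], depending on the final segment of the stem.
The NMLZ suffix, which begins with [d], is invariant after every stem; so [d] is not altered by any rule here.
So the underlying form is /-te/, and voiceless stops become voiced after a nasal.
After 'eye', which ends in a nasal, the suffix surfaces as [-de], giving [fɛfɔnde].

[fɛfɔnde]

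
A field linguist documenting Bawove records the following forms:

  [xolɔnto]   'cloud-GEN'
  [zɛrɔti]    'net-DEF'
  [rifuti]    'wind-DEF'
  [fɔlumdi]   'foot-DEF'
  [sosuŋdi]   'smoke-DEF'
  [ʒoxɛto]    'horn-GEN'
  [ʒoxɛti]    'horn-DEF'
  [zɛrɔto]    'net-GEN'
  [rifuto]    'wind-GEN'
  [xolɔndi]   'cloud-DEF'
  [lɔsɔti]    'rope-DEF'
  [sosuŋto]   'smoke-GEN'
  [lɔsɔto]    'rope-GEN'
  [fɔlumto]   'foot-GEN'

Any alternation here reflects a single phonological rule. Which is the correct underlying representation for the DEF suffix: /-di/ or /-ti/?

The DEF morpheme has two allomorphs, [-di] and [-ti].
By contrast the GEN suffix keeps its initial [t] throughout — that segment must be underlying.
So the underlying form is /-di/, and voiced stops become voiceless after a vowel.

/-di/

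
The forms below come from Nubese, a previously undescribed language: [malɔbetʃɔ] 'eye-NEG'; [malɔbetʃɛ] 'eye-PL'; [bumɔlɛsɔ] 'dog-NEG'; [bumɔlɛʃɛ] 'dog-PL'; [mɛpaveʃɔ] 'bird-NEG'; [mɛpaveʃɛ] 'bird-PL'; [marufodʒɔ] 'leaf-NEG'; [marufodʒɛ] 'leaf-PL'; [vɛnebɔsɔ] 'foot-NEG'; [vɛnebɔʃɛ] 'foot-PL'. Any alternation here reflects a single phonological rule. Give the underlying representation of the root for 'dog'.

/bumɔlɛs/

'dog' shows [s] ~ [ʃ] at the end of the stem ([bumɔlɛsɔ] vs [bumɔlɛʃɛ]).
If /ʃ/ were underlying and a rule turned it into [s] before the NEG suffix, 'bird' would also alternate; but it has [ʃ] in both [mɛpaveʃɔ] and [mɛpaveʃɛ].
So /s/ is underlying, and a rule of palatalization before a front vowel — /s/ becomes palato-alveolar [ʃ] before a front vowel — gives [ʃ].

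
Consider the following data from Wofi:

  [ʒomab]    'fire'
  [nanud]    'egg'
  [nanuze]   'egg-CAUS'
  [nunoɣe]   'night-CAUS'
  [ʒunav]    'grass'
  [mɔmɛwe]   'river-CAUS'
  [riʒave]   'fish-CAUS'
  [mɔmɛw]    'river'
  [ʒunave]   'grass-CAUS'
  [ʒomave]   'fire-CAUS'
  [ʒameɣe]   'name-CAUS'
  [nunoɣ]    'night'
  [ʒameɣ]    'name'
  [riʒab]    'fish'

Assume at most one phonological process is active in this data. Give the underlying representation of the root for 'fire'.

The stem for 'fire' ends in [v] in [ʒomave] but [b] in [ʒomab].
The stem 'grass' ([ʒunave], [ʒunav]) shows [v] unchanged in both environments, so [v] cannot be basic with [b] derived in isolation.
Therefore /b/ is basic and [v] is derived by intervocalic spirantization (voiced stops become fricatives between vowels).

/ʒomab/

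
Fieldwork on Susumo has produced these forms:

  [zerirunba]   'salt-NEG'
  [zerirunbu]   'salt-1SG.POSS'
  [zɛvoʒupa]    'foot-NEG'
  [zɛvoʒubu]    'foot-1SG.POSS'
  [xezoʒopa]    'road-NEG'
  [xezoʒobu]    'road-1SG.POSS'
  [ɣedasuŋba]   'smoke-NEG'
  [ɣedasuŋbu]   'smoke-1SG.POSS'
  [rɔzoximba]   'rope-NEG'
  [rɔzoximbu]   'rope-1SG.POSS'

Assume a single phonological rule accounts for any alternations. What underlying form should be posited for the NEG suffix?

The NEG suffix surfaces as [-ba] and [-pa], depending on the final segment of the stem.
By contrast the 1SG.POSS suffix keeps its initial [b] throughout — that segment must be underlying.
The NEG suffix is therefore /-pa/ underlyingly, with post-nasal voicing: voiceless stops become voiced after a nasal.

/-pa/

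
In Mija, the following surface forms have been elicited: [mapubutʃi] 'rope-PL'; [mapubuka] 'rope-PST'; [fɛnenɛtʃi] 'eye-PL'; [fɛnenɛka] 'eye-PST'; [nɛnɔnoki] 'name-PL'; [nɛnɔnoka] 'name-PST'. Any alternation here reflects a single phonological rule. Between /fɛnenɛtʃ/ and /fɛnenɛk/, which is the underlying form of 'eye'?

/fɛnenɛtʃ/

The stem for 'eye' ends in [tʃ] in [fɛnenɛtʃi] but [k] in [fɛnenɛka].
The stem 'name' ([nɛnɔnoki], [nɛnɔnoka]) shows [k] unchanged in both environments, so [k] cannot be basic with [tʃ] derived before the PL suffix.
The underlying segment must be /tʃ/; palato-alveolar /tʃ/ becomes [k] when no front vowel follows, yielding [k] there.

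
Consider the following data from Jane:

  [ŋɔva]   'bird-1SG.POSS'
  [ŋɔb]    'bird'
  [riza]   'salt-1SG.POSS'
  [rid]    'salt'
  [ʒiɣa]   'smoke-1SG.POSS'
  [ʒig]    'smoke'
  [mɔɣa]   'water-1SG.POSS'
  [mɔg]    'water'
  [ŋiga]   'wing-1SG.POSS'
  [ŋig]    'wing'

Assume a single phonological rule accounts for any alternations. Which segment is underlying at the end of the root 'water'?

'water' shows [ɣ] ~ [g] at the end of the stem ([mɔɣa] vs [mɔg]).
The stem 'wing' ([ŋiga], [ŋig]) shows [g] unchanged in both environments, so [g] cannot be basic with [ɣ] derived before the 1SG.POSS suffix.
The underlying segment must be /ɣ/; voiced fricatives become stops word-finally, yielding [g] there.

/ɣ/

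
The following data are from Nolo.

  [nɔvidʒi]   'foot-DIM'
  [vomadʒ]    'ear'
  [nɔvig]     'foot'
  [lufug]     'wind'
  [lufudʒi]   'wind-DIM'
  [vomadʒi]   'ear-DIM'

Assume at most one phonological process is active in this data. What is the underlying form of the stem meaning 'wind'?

/lufug/

The root 'wind' surfaces as [lufug] and [lufudʒi], with a stem-final [g] ~ [dʒ] alternation.
If /dʒ/ were underlying and a rule turned it into [g] in isolation, 'ear' would also alternate; but it has [dʒ] in both [vomadʒ] and [vomadʒi].
Therefore /g/ is basic and [dʒ] is derived by palatalization before a front vowel (/g/ becomes palato-alveolar [dʒ] before a front vowel).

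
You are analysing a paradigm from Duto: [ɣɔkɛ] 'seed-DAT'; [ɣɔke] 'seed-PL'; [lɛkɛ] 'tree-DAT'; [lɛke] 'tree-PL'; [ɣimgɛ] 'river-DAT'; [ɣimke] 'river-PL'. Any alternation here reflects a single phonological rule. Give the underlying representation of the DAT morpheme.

The DAT suffix surfaces as [-gɛ] and [-kɛ], depending on the final segment of the stem.
By contrast the PL suffix keeps its initial [k] throughout — that segment must be underlying.
The DAT suffix is therefore /-gɛ/ underlyingly, with post-vocalic devoicing: voiced stops become voiceless after a vowel.

/-gɛ/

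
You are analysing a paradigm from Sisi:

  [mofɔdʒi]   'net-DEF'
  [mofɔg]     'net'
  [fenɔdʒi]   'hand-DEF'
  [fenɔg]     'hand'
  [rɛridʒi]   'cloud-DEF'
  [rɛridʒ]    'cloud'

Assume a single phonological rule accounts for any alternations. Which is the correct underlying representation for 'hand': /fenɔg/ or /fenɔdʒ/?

/fenɔg/

The root 'hand' surfaces as [fenɔdʒi] and [fenɔg], with a stem-final [dʒ] ~ [g] alternation.
If /dʒ/ were underlying and a rule turned it into [g] in isolation, 'cloud' would also alternate; but it has [dʒ] in both [rɛridʒi] and [rɛridʒ].
Therefore /g/ is basic and [dʒ] is derived by palatalization before a front vowel (/g/ becomes palato-alveolar [dʒ] before a front vowel).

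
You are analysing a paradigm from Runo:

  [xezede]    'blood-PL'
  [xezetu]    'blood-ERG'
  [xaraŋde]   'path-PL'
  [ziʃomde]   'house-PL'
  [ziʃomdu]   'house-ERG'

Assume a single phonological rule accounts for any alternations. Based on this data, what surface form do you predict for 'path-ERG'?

[xaraŋdu]

The ERG morpheme has two allomorphs, [-du] and [-tu].
By contrast the PL suffix keeps its initial [d] throughout — that segment must be underlying.
So the underlying form is /-tu/, and voiceless stops become voiced after a nasal.
After 'path', which ends in a nasal, the suffix surfaces as [-du], giving [xaraŋdu].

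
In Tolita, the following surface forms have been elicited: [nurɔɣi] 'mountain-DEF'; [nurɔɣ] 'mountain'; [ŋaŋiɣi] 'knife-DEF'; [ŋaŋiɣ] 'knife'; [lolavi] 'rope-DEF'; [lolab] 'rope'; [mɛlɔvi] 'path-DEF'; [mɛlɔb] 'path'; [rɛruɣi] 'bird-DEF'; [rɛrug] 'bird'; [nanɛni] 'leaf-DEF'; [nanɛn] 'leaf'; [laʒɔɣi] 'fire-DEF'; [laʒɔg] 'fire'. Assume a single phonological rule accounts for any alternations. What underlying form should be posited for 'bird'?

/rɛrug/

'bird' shows [ɣ] ~ [g] at the end of the stem ([rɛruɣi] vs [rɛrug]).
If /ɣ/ were underlying and a rule turned it into [g] in isolation, 'mountain' would also alternate; but it has [ɣ] in both [nurɔɣi] and [nurɔɣ].
Therefore /g/ is basic and [ɣ] is derived by intervocalic spirantization (voiced stops become fricatives between vowels).
Hence 'bird' is /rɛrug/ underlyingly.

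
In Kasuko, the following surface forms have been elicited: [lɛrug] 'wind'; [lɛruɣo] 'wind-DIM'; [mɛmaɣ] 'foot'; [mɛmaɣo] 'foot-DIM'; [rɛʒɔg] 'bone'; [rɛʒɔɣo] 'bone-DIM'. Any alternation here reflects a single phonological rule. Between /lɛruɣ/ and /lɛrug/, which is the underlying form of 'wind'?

/lɛrug/

The stem for 'wind' ends in [g] in [lɛrug] but [ɣ] in [lɛruɣo].
But 'foot' keeps [ɣ] in both environments ([mɛmaɣ], [mɛmaɣo]), so there is no rule changing /ɣ/ to [g] in isolation.
So /g/ is underlying, and a rule of intervocalic spirantization — voiced stops become fricatives between vowels — gives [ɣ].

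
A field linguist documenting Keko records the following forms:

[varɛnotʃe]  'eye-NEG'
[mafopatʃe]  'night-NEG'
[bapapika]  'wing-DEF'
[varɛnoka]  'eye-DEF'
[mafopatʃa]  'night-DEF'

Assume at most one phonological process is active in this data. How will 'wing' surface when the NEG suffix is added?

[bapapitʃe]

The root 'eye' surfaces as [varɛnotʃe] and [varɛnoka], with a stem-final [tʃ] ~ [k] alternation.
But 'night' keeps [tʃ] in both environments ([mafopatʃe], [mafopatʃa]), so there is no rule changing /tʃ/ to [k] before the DEF suffix.
Therefore /k/ is basic and [tʃ] is derived by palatalization before a front vowel (/k/ becomes palato-alveolar [tʃ] before a front vowel).
From [bapapika] the stem 'wing' is /bapapik/; before a front vowel this yields [bapapitʃe].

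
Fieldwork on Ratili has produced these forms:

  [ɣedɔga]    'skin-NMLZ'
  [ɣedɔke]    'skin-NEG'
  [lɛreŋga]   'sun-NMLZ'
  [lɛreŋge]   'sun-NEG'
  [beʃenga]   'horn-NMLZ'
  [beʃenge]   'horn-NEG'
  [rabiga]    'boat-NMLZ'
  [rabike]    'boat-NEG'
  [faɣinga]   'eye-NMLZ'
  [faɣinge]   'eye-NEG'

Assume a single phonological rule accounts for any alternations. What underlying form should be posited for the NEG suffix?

The NEG morpheme has two allomorphs, [-ge] and [-ke].
By contrast the NMLZ suffix keeps its initial [g] throughout — that segment must be underlying.
The NEG suffix is therefore /-ke/ underlyingly, with post-nasal voicing: voiceless stops become voiced after a nasal.

/-ke/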